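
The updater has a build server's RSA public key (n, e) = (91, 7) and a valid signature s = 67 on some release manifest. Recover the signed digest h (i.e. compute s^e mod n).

11

Squares mod 91: s^1≡67, s^2≡30, s^4≡81
7 = 4 + 2 + 1, so s^7 ≡ 81·30·67 ≡ 11 (mod 91)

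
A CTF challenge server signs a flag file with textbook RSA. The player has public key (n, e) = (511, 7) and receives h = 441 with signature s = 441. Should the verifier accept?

reject

s^2 ≡ 441^2 = 194481 ≡ 301
s^4 ≡ 301^2 = 90601 ≡ 154
7 = 4 + 2 + 1, so s^7 ≡ 154·301·441 ≡ 70 (mod 511)
The recovered value 70 does not match the digest 441.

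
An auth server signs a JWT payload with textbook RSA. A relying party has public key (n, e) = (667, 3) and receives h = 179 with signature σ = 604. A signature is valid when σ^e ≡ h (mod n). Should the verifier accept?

reject

σ^2 ≡ 604^2 = 364816 ≡ 634
3 = 2 + 1, so σ^3 ≡ 634·604 ≡ 78 (mod 667)
78 ≠ 179, so verification fails.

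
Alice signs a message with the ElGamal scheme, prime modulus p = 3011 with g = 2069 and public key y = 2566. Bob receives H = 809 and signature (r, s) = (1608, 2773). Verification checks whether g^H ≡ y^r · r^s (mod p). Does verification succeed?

passes

Left side g^H mod p:
2069^2 = 4280761 ≡ 2130
2069^4 ≡ 2130^2 = 4536900 ≡ 2334
2069^8 ≡ 2334^2 = 5447556 ≡ 657
2069^16 ≡ 657^2 = 431649 ≡ 1076
2069^32 ≡ 1076^2 = 1157776 ≡ 1552
2069^64 ≡ 1552^2 = 2408704 ≡ 2915
2069^128 ≡ 2915^2 = 8497225 ≡ 183
2069^256 ≡ 183^2 = 33489 ≡ 368
2069^512 ≡ 368^2 = 135424 ≡ 2940
809 = 512 + 256 + 32 + 8 + 1, so 2069^809 ≡ 2940·368·1552·657·2069 ≡ 2555 (mod 3011)
Right side y^r · r^s mod p:
2566^2 = 6584356 ≡ 2310
2566^4 ≡ 2310^2 = 5336100 ≡ 608
2566^8 ≡ 608^2 = 369664 ≡ 2322
2566^16 ≡ 2322^2 = 5391684 ≡ 1994
2566^32 ≡ 1994^2 = 3976036 ≡ 1516
2566^64 ≡ 1516^2 = 2298256 ≡ 863
2566^128 ≡ 863^2 = 744769 ≡ 1052
2566^256 ≡ 1052^2 = 1106704 ≡ 1667
2566^512 ≡ 1667^2 = 2778889 ≡ 2747
2566^1024 ≡ 2747^2 = 7546009 ≡ 443
1608 = 1024 + 512 + 64 + 8, so 2566^1608 ≡ 443·2747·863·2322 ≡ 2639 (mod 3011)
1608^2 = 2585664 ≡ 2226
1608^4 ≡ 2226^2 = 4955076 ≡ 1981
1608^8 ≡ 1981^2 = 3924361 ≡ 1028
1608^16 ≡ 1028^2 = 1056784 ≡ 2934
1608^32 ≡ 2934^2 = 8608356 ≡ 2918
1608^64 ≡ 2918^2 = 8514724 ≡ 2627
1608^128 ≡ 2627^2 = 6901129 ≡ 2928
1608^256 ≡ 2928^2 = 8573184 ≡ 867
1608^512 ≡ 867^2 = 751689 ≡ 1950
1608^1024 ≡ 1950^2 = 3802500 ≡ 2618
1608^2048 ≡ 2618^2 = 6853924 ≡ 888
2773 = 2048 + 512 + 128 + 64 + 16 + 4 + 1, so 1608^2773 ≡ 888·1950·2928·2627·2934·1981·1608 ≡ 584 (mod 3011)
2639·584 = 1541176 ≡ 2555 (mod 3011)
2555 ≡ 2555 (mod 3011), so the signature is genuine.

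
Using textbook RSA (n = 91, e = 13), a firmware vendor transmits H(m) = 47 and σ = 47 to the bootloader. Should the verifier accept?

σ^2 ≡ 47^2 = 2209 ≡ 25
σ^4 ≡ 25^2 = 625 ≡ 79
σ^8 ≡ 79^2 = 6241 ≡ 53
13 = 8 + 4 + 1, so σ^13 ≡ 53·79·47 ≡ 47 (mod 91)
Since 47 equals the digest 47, verification succeeds.

accept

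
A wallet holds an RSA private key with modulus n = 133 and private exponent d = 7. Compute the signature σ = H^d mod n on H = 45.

45

H^2 ≡ 45^2 = 2025 ≡ 30
H^4 ≡ 30^2 = 900 ≡ 102
7 = 4 + 2 + 1, so H^7 ≡ 102·30·45 ≡ 45 (mod 133)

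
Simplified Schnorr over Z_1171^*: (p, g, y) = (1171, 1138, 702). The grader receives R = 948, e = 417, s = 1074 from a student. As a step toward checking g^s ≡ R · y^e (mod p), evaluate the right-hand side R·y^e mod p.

Squares mod 1171: 702^1≡702, 702^2≡984, 702^4≡1010, 702^8≡159, 702^16≡690, 702^32≡674, 702^64≡1099, 702^128≡500, 702^256≡577
417 = 256 + 128 + 32 + 1, so 702^417 ≡ 577·500·674·702 ≡ 843 (mod 1171)
R · y^e ≡ 948·843 = 799164 ≡ 542 (mod 1171)

542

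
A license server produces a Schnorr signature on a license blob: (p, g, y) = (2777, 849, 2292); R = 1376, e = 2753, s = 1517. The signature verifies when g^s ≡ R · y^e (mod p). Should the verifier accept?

accept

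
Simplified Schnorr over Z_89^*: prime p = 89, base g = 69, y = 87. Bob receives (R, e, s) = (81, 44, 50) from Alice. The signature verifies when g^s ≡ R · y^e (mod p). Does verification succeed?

g^s mod p:
Squares mod 89: 69^1≡69, 69^2≡44, 69^4≡67, 69^8≡39, 69^16≡8, 69^32≡64
50 = 32 + 16 + 2, so 69^50 ≡ 64·8·44 ≡ 11 (mod 89)
R · y^e mod p:
Squares mod 89: 87^1≡87, 87^2≡4, 87^4≡16, 87^8≡78, 87^16≡32, 87^32≡45
44 = 32 + 8 + 4, so 87^44 ≡ 45·78·16 ≡ 1 (mod 89)
81·1 = 81 ≡ 81 (mod 89)
11 ≠ 81; the check fails.

fails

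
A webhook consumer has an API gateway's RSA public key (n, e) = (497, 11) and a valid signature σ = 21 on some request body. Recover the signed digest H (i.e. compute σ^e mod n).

σ^2 ≡ 21^2 = 441
σ^4 ≡ 441^2 = 194481 ≡ 154
σ^8 ≡ 154^2 = 23716 ≡ 357
11 = 8 + 2 + 1, so σ^11 ≡ 357·441·21 ≡ 133 (mod 497)

133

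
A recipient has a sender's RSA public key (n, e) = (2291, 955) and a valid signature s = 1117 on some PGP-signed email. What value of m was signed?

s^2 ≡ 1117^2 = 1247689 ≡ 1385
s^4 ≡ 1385^2 = 1918225 ≡ 658
s^8 ≡ 658^2 = 432964 ≡ 2256
s^16 ≡ 2256^2 = 5089536 ≡ 1225
s^32 ≡ 1225^2 = 1500625 ≡ 20
s^64 ≡ 20^2 = 400
s^128 ≡ 400^2 = 160000 ≡ 1921
s^256 ≡ 1921^2 = 3690241 ≡ 1731
s^512 ≡ 1731^2 = 2996361 ≡ 2024
955 = 512 + 256 + 128 + 32 + 16 + 8 + 2 + 1, so s^955 ≡ 2024·1731·1921·20·1225·2256·1385·1117 ≡ 1258 (mod 2291)

1258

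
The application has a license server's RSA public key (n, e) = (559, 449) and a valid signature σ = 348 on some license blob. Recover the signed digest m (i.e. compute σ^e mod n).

σ^449 mod 559 = 4

4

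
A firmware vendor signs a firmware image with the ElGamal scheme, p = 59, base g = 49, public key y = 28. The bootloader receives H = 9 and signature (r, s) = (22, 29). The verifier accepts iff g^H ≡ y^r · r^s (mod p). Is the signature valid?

Left side g^H mod p:
49^9 mod 59 = 27
Right side y^r · r^s mod p:
28^22 mod 59 = 27
22^29 mod 59 = 1
27·1 = 27 ≡ 27 (mod 59)
27 ≡ 27 (mod 59), so the signature is genuine.

valid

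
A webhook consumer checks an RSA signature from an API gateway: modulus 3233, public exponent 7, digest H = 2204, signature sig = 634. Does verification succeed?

Squares mod 3233: sig^1≡634, sig^2≡1064, sig^4≡546
7 = 4 + 2 + 1, so sig^7 ≡ 546·1064·634 ≡ 2204 (mod 3233)
2204 = H, so the signature checks out.

passes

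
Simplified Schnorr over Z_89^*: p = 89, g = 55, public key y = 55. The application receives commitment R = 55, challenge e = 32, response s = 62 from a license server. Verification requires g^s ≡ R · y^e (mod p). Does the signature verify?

g^s mod p:
55^2 = 3025 ≡ 88
55^4 ≡ 88^2 = 7744 ≡ 1
55^8 ≡ 1^2 = 1
55^16 ≡ 1^2 = 1
55^32 ≡ 1^2 = 1
62 = 32 + 16 + 8 + 4 + 2, so 55^62 ≡ 1·1·1·1·88 ≡ 88 (mod 89)
R · y^e mod p:
55^2 = 3025 ≡ 88
55^4 ≡ 88^2 = 7744 ≡ 1
55^8 ≡ 1^2 = 1
55^16 ≡ 1^2 = 1
55^32 ≡ 1^2 = 1
55·1 = 55 ≡ 55 (mod 89)
88 ≠ 55; the check fails.

does not verify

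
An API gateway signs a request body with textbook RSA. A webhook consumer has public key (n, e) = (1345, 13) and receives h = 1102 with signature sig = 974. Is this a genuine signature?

Squares mod 1345: sig^1≡974, sig^2≡451, sig^4≡306, sig^8≡831
13 = 8 + 4 + 1, so sig^13 ≡ 831·306·974 ≡ 884 (mod 1345)
The recovered value 884 does not match the digest 1102.

forged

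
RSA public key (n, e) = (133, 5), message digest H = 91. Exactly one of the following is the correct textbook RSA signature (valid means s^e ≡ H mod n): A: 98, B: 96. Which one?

A

Candidate A: Squares mod 133: 98^1≡98, 98^2≡28, 98^4≡119; 5 = 4 + 1, so 98^5 ≡ 119·98 ≡ 91 (mod 133)
  → matches H = 91
Candidate B: Squares mod 133: 96^1≡96, 96^2≡39, 96^4≡58; 5 = 4 + 1, so 96^5 ≡ 58·96 ≡ 115 (mod 133)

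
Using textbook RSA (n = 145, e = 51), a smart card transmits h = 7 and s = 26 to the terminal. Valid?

no

s^2 ≡ 26^2 = 676 ≡ 96
s^4 ≡ 96^2 = 9216 ≡ 81
s^8 ≡ 81^2 = 6561 ≡ 36
s^16 ≡ 36^2 = 1296 ≡ 136
s^32 ≡ 136^2 = 18496 ≡ 81
51 = 32 + 16 + 2 + 1, so s^51 ≡ 81·136·96·26 ≡ 21 (mod 145)
s^51 mod 145 = 21, but h = 7.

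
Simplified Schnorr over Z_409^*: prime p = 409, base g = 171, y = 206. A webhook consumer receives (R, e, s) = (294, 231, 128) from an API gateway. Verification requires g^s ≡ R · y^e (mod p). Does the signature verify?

g^s mod p:
171^2 = 29241 ≡ 202
171^4 ≡ 202^2 = 40804 ≡ 313
171^8 ≡ 313^2 = 97969 ≡ 218
171^16 ≡ 218^2 = 47524 ≡ 80
171^32 ≡ 80^2 = 6400 ≡ 265
171^64 ≡ 265^2 = 70225 ≡ 286
171^128 ≡ 286^2 = 81796 ≡ 405
R · y^e mod p:
206^2 = 42436 ≡ 309
206^4 ≡ 309^2 = 95481 ≡ 184
206^8 ≡ 184^2 = 33856 ≡ 318
206^16 ≡ 318^2 = 101124 ≡ 101
206^32 ≡ 101^2 = 10201 ≡ 385
206^64 ≡ 385^2 = 148225 ≡ 167
206^128 ≡ 167^2 = 27889 ≡ 77
231 = 128 + 64 + 32 + 4 + 2 + 1, so 206^231 ≡ 77·167·385·184·309·206 ≡ 320 (mod 409)
294·320 = 94080 ≡ 10 (mod 409)
405 ≠ 10; the check fails.

does not verify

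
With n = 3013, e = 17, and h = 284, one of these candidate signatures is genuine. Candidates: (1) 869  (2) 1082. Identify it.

1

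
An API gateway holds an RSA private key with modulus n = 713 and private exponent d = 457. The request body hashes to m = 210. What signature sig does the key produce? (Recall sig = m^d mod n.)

499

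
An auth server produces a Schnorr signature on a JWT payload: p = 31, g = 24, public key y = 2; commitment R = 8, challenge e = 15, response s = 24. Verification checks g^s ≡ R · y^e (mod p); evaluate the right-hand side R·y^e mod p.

8

2^2 = 4
2^4 ≡ 4^2 = 16
2^8 ≡ 16^2 = 256 ≡ 8
15 = 8 + 4 + 2 + 1, so 2^15 ≡ 8·16·4·2 ≡ 1 (mod 31)
R · y^e ≡ 8·1 = 8 ≡ 8 (mod 31)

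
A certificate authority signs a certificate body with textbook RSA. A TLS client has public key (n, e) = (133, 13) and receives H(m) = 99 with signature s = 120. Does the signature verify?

verifies

s^2 ≡ 120^2 = 14400 ≡ 36
s^4 ≡ 36^2 = 1296 ≡ 99
s^8 ≡ 99^2 = 9801 ≡ 92
13 = 8 + 4 + 1, so s^13 ≡ 92·99·120 ≡ 99 (mod 133)
Since 99 equals the digest 99, verification succeeds.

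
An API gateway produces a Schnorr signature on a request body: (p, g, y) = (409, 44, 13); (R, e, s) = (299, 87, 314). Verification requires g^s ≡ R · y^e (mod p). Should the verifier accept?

accept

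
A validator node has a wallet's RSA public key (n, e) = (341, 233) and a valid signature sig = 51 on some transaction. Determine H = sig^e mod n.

sig^2 ≡ 51^2 = 2601 ≡ 214
sig^4 ≡ 214^2 = 45796 ≡ 102
sig^8 ≡ 102^2 = 10404 ≡ 174
sig^16 ≡ 174^2 = 30276 ≡ 268
sig^32 ≡ 268^2 = 71824 ≡ 214
sig^64 ≡ 214^2 = 45796 ≡ 102
sig^128 ≡ 102^2 = 10404 ≡ 174
233 = 128 + 64 + 32 + 8 + 1, so sig^233 ≡ 174·102·214·174·51 ≡ 112 (mod 341)

112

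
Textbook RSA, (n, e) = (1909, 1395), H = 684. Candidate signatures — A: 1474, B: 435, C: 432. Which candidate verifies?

B

Candidate A: Squares mod 1909: 1474^1≡1474, 1474^2≡234, 1474^4≡1304, 1474^8≡1406, 1474^16≡1021, 1474^32≡127, 1474^64≡857, 1474^128≡1393, 1474^256≡905, 1474^512≡64, 1474^1024≡278; 1395 = 1024 + 256 + 64 + 32 + 16 + 2 + 1, so 1474^1395 ≡ 278·905·857·127·1021·234·1474 ≡ 1225 (mod 1909)
Candidate B: Squares mod 1909: 435^1≡435, 435^2≡234, 435^4≡1304, 435^8≡1406, 435^16≡1021, 435^32≡127, 435^64≡857, 435^128≡1393, 435^256≡905, 435^512≡64, 435^1024≡278; 1395 = 1024 + 256 + 64 + 32 + 16 + 2 + 1, so 435^1395 ≡ 278·905·857·127·1021·234·435 ≡ 684 (mod 1909)
  → matches H = 684
Candidate C: Squares mod 1909: 432^1≡432, 432^2≡1451, 432^4≡1683, 432^8≡1442, 432^16≡463, 432^32≡561, 432^64≡1645, 432^128≡972, 432^256≡1738, 432^512≡606, 432^1024≡708; 1395 = 1024 + 256 + 64 + 32 + 16 + 2 + 1, so 432^1395 ≡ 708·1738·1645·561·463·1451·432 ≡ 1760 (mod 1909)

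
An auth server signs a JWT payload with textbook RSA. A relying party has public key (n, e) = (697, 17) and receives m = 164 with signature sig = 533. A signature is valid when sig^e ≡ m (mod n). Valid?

sig^2 ≡ 533^2 = 284089 ≡ 410
sig^4 ≡ 410^2 = 168100 ≡ 123
sig^8 ≡ 123^2 = 15129 ≡ 492
sig^16 ≡ 492^2 = 242064 ≡ 205
17 = 16 + 1, so sig^17 ≡ 205·533 ≡ 533 (mod 697)
533 ≠ 164, so verification fails.

no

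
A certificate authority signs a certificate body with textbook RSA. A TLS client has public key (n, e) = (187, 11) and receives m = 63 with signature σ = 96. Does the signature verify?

verifies

σ^2 ≡ 96^2 = 9216 ≡ 53
σ^4 ≡ 53^2 = 2809 ≡ 4
σ^8 ≡ 4^2 = 16
11 = 8 + 2 + 1, so σ^11 ≡ 16·53·96 ≡ 63 (mod 187)
63 = m, so the signature checks out.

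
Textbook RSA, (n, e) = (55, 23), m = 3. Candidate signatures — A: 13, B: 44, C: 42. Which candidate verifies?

Candidate A: 13^23 mod 55 = 52
Candidate B: 44^23 mod 55 = 44
Candidate C: 42^23 mod 55 = 3
  → matches m = 3

C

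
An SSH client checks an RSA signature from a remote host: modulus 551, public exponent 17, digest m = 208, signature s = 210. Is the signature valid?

Squares mod 551: s^1≡210, s^2≡20, s^4≡400, s^8≡210, s^16≡20
17 = 16 + 1, so s^17 ≡ 20·210 ≡ 343 (mod 551)
The recovered value 343 does not match the digest 208.

invalid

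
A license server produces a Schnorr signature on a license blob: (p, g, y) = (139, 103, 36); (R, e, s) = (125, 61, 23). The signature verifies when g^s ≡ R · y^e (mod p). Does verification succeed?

fails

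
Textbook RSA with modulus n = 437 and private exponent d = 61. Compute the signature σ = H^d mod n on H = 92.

H^2 ≡ 92^2 = 8464 ≡ 161
H^4 ≡ 161^2 = 25921 ≡ 138
H^8 ≡ 138^2 = 19044 ≡ 253
H^16 ≡ 253^2 = 64009 ≡ 207
H^32 ≡ 207^2 = 42849 ≡ 23
61 = 32 + 16 + 8 + 4 + 1, so H^61 ≡ 23·207·253·138·92 ≡ 207 (mod 437)

207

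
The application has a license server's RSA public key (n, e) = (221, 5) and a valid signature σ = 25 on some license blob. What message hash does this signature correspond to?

77

Squares mod 221: σ^1≡25, σ^2≡183, σ^4≡118
5 = 4 + 1, so σ^5 ≡ 118·25 ≡ 77 (mod 221)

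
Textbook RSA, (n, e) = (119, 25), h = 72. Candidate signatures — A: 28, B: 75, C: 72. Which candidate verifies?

Candidate A: 28^25 mod 119 = 91
Candidate B: 75^25 mod 119 = 61
Candidate C: 72^25 mod 119 = 72
  → matches h = 72

C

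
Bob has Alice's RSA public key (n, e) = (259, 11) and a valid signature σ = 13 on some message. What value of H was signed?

237

σ^2 ≡ 13^2 = 169
σ^4 ≡ 169^2 = 28561 ≡ 71
σ^8 ≡ 71^2 = 5041 ≡ 120
11 = 8 + 2 + 1, so σ^11 ≡ 120·169·13 ≡ 237 (mod 259)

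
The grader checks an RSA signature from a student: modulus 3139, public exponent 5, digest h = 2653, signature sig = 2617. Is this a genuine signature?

Squares mod 3139: sig^1≡2617, sig^2≡2530, sig^4≡479
5 = 4 + 1, so sig^5 ≡ 479·2617 ≡ 1082 (mod 3139)
The recovered value 1082 does not match the digest 2653.

forged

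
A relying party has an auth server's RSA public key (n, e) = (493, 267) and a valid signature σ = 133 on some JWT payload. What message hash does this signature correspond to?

418

σ^267 mod 493 = 418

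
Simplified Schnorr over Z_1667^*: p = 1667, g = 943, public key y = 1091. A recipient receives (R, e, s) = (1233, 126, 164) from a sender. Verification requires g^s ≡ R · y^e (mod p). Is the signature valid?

g^s mod p:
943^2 = 889249 ≡ 738
943^4 ≡ 738^2 = 544644 ≡ 1202
943^8 ≡ 1202^2 = 1444804 ≡ 1182
943^16 ≡ 1182^2 = 1397124 ≡ 178
943^32 ≡ 178^2 = 31684 ≡ 11
943^64 ≡ 11^2 = 121
943^128 ≡ 121^2 = 14641 ≡ 1305
164 = 128 + 32 + 4, so 943^164 ≡ 1305·11·1202 ≡ 1260 (mod 1667)
R · y^e mod p:
1091^2 = 1190281 ≡ 43
1091^4 ≡ 43^2 = 1849 ≡ 182
1091^8 ≡ 182^2 = 33124 ≡ 1451
1091^16 ≡ 1451^2 = 2105401 ≡ 1647
1091^32 ≡ 1647^2 = 2712609 ≡ 400
1091^64 ≡ 400^2 = 160000 ≡ 1635
126 = 64 + 32 + 16 + 8 + 4 + 2, so 1091^126 ≡ 1635·400·1647·1451·182·43 ≡ 993 (mod 1667)
1233·993 = 1224369 ≡ 791 (mod 1667)
1260 ≠ 791; the check fails.

invalid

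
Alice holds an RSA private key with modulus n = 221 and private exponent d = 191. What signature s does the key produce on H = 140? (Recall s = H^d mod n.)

30

H^191 mod 221 = 30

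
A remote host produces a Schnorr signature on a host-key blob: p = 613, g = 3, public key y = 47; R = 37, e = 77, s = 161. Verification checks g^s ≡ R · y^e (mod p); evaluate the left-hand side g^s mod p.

182

Squares mod 613: 3^1≡3, 3^2≡9, 3^4≡81, 3^8≡431, 3^16≡22, 3^32≡484, 3^64≡90, 3^128≡131
161 = 128 + 32 + 1, so 3^161 ≡ 131·484·3 ≡ 182 (mod 613)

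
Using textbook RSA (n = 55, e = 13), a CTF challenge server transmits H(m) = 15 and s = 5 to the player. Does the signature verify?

s^2 ≡ 5^2 = 25
s^4 ≡ 25^2 = 625 ≡ 20
s^8 ≡ 20^2 = 400 ≡ 15
13 = 8 + 4 + 1, so s^13 ≡ 15·20·5 ≡ 15 (mod 55)
s^13 mod 55 = 15 matches H(m).

verifies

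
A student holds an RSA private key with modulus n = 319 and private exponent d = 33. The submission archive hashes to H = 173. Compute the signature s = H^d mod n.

Squares mod 319: H^1≡173, H^2≡262, H^4≡59, H^8≡291, H^16≡146, H^32≡262
33 = 32 + 1, so H^33 ≡ 262·173 ≡ 28 (mod 319)

28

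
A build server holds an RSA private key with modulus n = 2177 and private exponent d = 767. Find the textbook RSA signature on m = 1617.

924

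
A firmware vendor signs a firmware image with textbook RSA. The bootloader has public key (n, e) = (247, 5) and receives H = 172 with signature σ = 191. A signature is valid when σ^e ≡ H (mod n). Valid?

yes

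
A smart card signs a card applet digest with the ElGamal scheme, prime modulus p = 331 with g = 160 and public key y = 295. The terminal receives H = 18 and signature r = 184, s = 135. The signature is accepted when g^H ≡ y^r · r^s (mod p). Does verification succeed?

Left side g^H mod p:
160^2 = 25600 ≡ 113
160^4 ≡ 113^2 = 12769 ≡ 191
160^8 ≡ 191^2 = 36481 ≡ 71
160^16 ≡ 71^2 = 5041 ≡ 76
18 = 16 + 2, so 160^18 ≡ 76·113 ≡ 313 (mod 331)
Right side y^r · r^s mod p:
295^2 = 87025 ≡ 303
295^4 ≡ 303^2 = 91809 ≡ 122
295^8 ≡ 122^2 = 14884 ≡ 320
295^16 ≡ 320^2 = 102400 ≡ 121
295^32 ≡ 121^2 = 14641 ≡ 77
295^64 ≡ 77^2 = 5929 ≡ 302
295^128 ≡ 302^2 = 91204 ≡ 179
184 = 128 + 32 + 16 + 8, so 295^184 ≡ 179·77·121·320 ≡ 171 (mod 331)
184^2 = 33856 ≡ 94
184^4 ≡ 94^2 = 8836 ≡ 230
184^8 ≡ 230^2 = 52900 ≡ 271
184^16 ≡ 271^2 = 73441 ≡ 290
184^32 ≡ 290^2 = 84100 ≡ 26
184^64 ≡ 26^2 = 676 ≡ 14
184^128 ≡ 14^2 = 196
135 = 128 + 4 + 2 + 1, so 184^135 ≡ 196·230·94·184 ≡ 80 (mod 331)
171·80 = 13680 ≡ 109 (mod 331)
313 ≠ 109, so verification fails.

fails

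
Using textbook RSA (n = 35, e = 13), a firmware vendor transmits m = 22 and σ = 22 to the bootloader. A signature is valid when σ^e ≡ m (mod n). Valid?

σ^2 ≡ 22^2 = 484 ≡ 29
σ^4 ≡ 29^2 = 841 ≡ 1
σ^8 ≡ 1^2 = 1
13 = 8 + 4 + 1, so σ^13 ≡ 1·1·22 ≡ 22 (mod 35)
Since 22 equals the digest 22, verification succeeds.

yes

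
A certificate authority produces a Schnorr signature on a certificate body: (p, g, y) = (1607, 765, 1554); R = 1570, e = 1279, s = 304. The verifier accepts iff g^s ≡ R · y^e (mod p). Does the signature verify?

g^s mod p:
765^2 = 585225 ≡ 277
765^4 ≡ 277^2 = 76729 ≡ 1200
765^8 ≡ 1200^2 = 1440000 ≡ 128
765^16 ≡ 128^2 = 16384 ≡ 314
765^32 ≡ 314^2 = 98596 ≡ 569
765^64 ≡ 569^2 = 323761 ≡ 754
765^128 ≡ 754^2 = 568516 ≡ 1245
765^256 ≡ 1245^2 = 1550025 ≡ 877
304 = 256 + 32 + 16, so 765^304 ≡ 877·569·314 ≡ 1154 (mod 1607)
R · y^e mod p:
1554^2 = 2414916 ≡ 1202
1554^4 ≡ 1202^2 = 1444804 ≡ 111
1554^8 ≡ 111^2 = 12321 ≡ 1072
1554^16 ≡ 1072^2 = 1149184 ≡ 179
1554^32 ≡ 179^2 = 32041 ≡ 1508
1554^64 ≡ 1508^2 = 2274064 ≡ 159
1554^128 ≡ 159^2 = 25281 ≡ 1176
1554^256 ≡ 1176^2 = 1382976 ≡ 956
1554^512 ≡ 956^2 = 913936 ≡ 1160
1554^1024 ≡ 1160^2 = 1345600 ≡ 541
1279 = 1024 + 128 + 64 + 32 + 16 + 8 + 4 + 2 + 1, so 1554^1279 ≡ 541·1176·159·1508·179·1072·111·1202·1554 ≡ 490 (mod 1607)
1570·490 = 769300 ≡ 1154 (mod 1607)
1154 ≡ 1154 (mod 1607); signature holds.

verifies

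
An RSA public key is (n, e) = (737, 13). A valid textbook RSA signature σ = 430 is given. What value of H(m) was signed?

111

σ^2 ≡ 430^2 = 184900 ≡ 650
σ^4 ≡ 650^2 = 422500 ≡ 199
σ^8 ≡ 199^2 = 39601 ≡ 540
13 = 8 + 4 + 1, so σ^13 ≡ 540·199·430 ≡ 111 (mod 737)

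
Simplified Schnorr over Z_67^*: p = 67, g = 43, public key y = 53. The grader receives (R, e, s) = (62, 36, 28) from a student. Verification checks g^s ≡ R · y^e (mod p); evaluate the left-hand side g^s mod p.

Squares mod 67: 43^1≡43, 43^2≡40, 43^4≡59, 43^8≡64, 43^16≡9
28 = 16 + 8 + 4, so 43^28 ≡ 9·64·59 ≡ 15 (mod 67)

15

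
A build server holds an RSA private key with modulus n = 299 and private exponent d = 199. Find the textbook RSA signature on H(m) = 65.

65

(H(m))^199 mod 299 = 65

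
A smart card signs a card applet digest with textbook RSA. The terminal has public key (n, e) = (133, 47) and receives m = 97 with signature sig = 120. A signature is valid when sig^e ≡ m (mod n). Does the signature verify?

does not verify

sig^2 ≡ 120^2 = 14400 ≡ 36
sig^4 ≡ 36^2 = 1296 ≡ 99
sig^8 ≡ 99^2 = 9801 ≡ 92
sig^16 ≡ 92^2 = 8464 ≡ 85
sig^32 ≡ 85^2 = 7225 ≡ 43
47 = 32 + 8 + 4 + 2 + 1, so sig^47 ≡ 43·92·99·36·120 ≡ 36 (mod 133)
36 ≠ 97, so verification fails.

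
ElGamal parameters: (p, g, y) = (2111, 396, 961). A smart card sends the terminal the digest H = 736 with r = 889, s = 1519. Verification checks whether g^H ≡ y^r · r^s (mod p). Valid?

Left side g^H mod p:
396^2 = 156816 ≡ 602
396^4 ≡ 602^2 = 362404 ≡ 1423
396^8 ≡ 1423^2 = 2024929 ≡ 480
396^16 ≡ 480^2 = 230400 ≡ 301
396^32 ≡ 301^2 = 90601 ≡ 1939
396^64 ≡ 1939^2 = 3759721 ≡ 30
396^128 ≡ 30^2 = 900
396^256 ≡ 900^2 = 810000 ≡ 1487
396^512 ≡ 1487^2 = 2211169 ≡ 952
736 = 512 + 128 + 64 + 32, so 396^736 ≡ 952·900·30·1939 ≡ 410 (mod 2111)
Right side y^r · r^s mod p:
961^2 = 923521 ≡ 1014
961^4 ≡ 1014^2 = 1028196 ≡ 139
961^8 ≡ 139^2 = 19321 ≡ 322
961^16 ≡ 322^2 = 103684 ≡ 245
961^32 ≡ 245^2 = 60025 ≡ 917
961^64 ≡ 917^2 = 840889 ≡ 711
961^128 ≡ 711^2 = 505521 ≡ 992
961^256 ≡ 992^2 = 984064 ≡ 338
961^512 ≡ 338^2 = 114244 ≡ 250
889 = 512 + 256 + 64 + 32 + 16 + 8 + 1, so 961^889 ≡ 250·338·711·917·245·322·961 ≡ 338 (mod 2111)
889^2 = 790321 ≡ 807
889^4 ≡ 807^2 = 651249 ≡ 1061
889^8 ≡ 1061^2 = 1125721 ≡ 558
889^16 ≡ 558^2 = 311364 ≡ 1047
889^32 ≡ 1047^2 = 1096209 ≡ 600
889^64 ≡ 600^2 = 360000 ≡ 1130
889^128 ≡ 1130^2 = 1276900 ≡ 1856
889^256 ≡ 1856^2 = 3444736 ≡ 1695
889^512 ≡ 1695^2 = 2873025 ≡ 2065
889^1024 ≡ 2065^2 = 4264225 ≡ 5
1519 = 1024 + 256 + 128 + 64 + 32 + 8 + 4 + 2 + 1, so 889^1519 ≡ 5·1695·1856·1130·600·558·1061·807·889 ≡ 1082 (mod 2111)
338·1082 = 365716 ≡ 513 (mod 2111)
410 ≠ 513, so verification fails.

no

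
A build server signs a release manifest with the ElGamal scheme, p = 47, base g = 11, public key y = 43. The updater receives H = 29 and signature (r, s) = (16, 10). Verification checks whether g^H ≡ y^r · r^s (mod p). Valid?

Left side g^H mod p:
11^2 = 121 ≡ 27
11^4 ≡ 27^2 = 729 ≡ 24
11^8 ≡ 24^2 = 576 ≡ 12
11^16 ≡ 12^2 = 144 ≡ 3
29 = 16 + 8 + 4 + 1, so 11^29 ≡ 3·12·24·11 ≡ 10 (mod 47)
Right side y^r · r^s mod p:
43^2 = 1849 ≡ 16
43^4 ≡ 16^2 = 256 ≡ 21
43^8 ≡ 21^2 = 441 ≡ 18
43^16 ≡ 18^2 = 324 ≡ 42
16^2 = 256 ≡ 21
16^4 ≡ 21^2 = 441 ≡ 18
16^8 ≡ 18^2 = 324 ≡ 42
10 = 8 + 2, so 16^10 ≡ 42·21 ≡ 36 (mod 47)
42·36 = 1512 ≡ 8 (mod 47)
10 ≠ 8, so verification fails.

no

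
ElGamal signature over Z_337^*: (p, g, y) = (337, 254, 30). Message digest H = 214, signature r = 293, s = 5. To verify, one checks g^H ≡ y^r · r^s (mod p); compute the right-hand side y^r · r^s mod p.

115

30^2 = 900 ≡ 226
30^4 ≡ 226^2 = 51076 ≡ 189
30^8 ≡ 189^2 = 35721 ≡ 336
30^16 ≡ 336^2 = 112896 ≡ 1
30^32 ≡ 1^2 = 1
30^64 ≡ 1^2 = 1
30^128 ≡ 1^2 = 1
30^256 ≡ 1^2 = 1
293 = 256 + 32 + 4 + 1, so 30^293 ≡ 1·1·189·30 ≡ 278 (mod 337)
293^2 = 85849 ≡ 251
293^4 ≡ 251^2 = 63001 ≡ 319
5 = 4 + 1, so 293^5 ≡ 319·293 ≡ 118 (mod 337)
y^r · r^s ≡ 278·118 = 32804 ≡ 115 (mod 337)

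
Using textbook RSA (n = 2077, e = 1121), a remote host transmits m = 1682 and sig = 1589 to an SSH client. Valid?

Squares mod 2077: sig^1≡1589, sig^2≡1366, sig^4≡810, sig^8≡1845, sig^16≡1899, sig^32≡529, sig^64≡1523, sig^128≡1597, sig^256≡1930, sig^512≡839, sig^1024≡1895
1121 = 1024 + 64 + 32 + 1, so sig^1121 ≡ 1895·1523·529·1589 ≡ 1682 (mod 2077)
sig^1121 mod 2077 = 1682 matches m.

yes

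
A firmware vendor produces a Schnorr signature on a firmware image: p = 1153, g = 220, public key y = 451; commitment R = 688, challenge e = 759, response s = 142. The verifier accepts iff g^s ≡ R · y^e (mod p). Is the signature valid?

g^s mod p:
220^142 mod 1153 = 402
R · y^e mod p:
451^759 mod 1153 = 214
688·214 = 147232 ≡ 801 (mod 1153)
402 ≠ 801; the check fails.

invalid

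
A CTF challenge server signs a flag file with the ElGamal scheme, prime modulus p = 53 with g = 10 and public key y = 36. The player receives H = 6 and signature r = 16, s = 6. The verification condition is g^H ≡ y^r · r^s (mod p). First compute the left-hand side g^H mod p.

Squares mod 53: 10^1≡10, 10^2≡47, 10^4≡36
6 = 4 + 2, so 10^6 ≡ 36·47 ≡ 49 (mod 53)

49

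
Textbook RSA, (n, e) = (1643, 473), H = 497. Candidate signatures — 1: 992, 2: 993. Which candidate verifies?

2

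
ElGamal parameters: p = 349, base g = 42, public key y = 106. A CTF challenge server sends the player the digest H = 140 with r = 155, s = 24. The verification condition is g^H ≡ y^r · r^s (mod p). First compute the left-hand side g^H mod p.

51

Squares mod 349: 42^1≡42, 42^2≡19, 42^4≡12, 42^8≡144, 42^16≡145, 42^32≡85, 42^64≡245, 42^128≡346
140 = 128 + 8 + 4, so 42^140 ≡ 346·144·12 ≡ 51 (mod 349)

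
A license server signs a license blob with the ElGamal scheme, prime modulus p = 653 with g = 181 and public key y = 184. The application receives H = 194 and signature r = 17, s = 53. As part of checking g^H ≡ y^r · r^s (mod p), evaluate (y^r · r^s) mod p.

184^2 = 33856 ≡ 553
184^4 ≡ 553^2 = 305809 ≡ 205
184^8 ≡ 205^2 = 42025 ≡ 233
184^16 ≡ 233^2 = 54289 ≡ 90
17 = 16 + 1, so 184^17 ≡ 90·184 ≡ 235 (mod 653)
17^2 = 289
17^4 ≡ 289^2 = 83521 ≡ 590
17^8 ≡ 590^2 = 348100 ≡ 51
17^16 ≡ 51^2 = 2601 ≡ 642
17^32 ≡ 642^2 = 412164 ≡ 121
53 = 32 + 16 + 4 + 1, so 17^53 ≡ 121·642·590·17 ≡ 2 (mod 653)
y^r · r^s ≡ 235·2 = 470 ≡ 470 (mod 653)

470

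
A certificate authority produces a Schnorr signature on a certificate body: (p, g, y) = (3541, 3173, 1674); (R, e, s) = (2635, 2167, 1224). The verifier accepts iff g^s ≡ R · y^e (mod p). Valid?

yes

g^s mod p:
3173^2 = 10067929 ≡ 866
3173^4 ≡ 866^2 = 749956 ≡ 2805
3173^8 ≡ 2805^2 = 7868025 ≡ 3464
3173^16 ≡ 3464^2 = 11999296 ≡ 2388
3173^32 ≡ 2388^2 = 5702544 ≡ 1534
3173^64 ≡ 1534^2 = 2353156 ≡ 1932
3173^128 ≡ 1932^2 = 3732624 ≡ 410
3173^256 ≡ 410^2 = 168100 ≡ 1673
3173^512 ≡ 1673^2 = 2798929 ≡ 1539
3173^1024 ≡ 1539^2 = 2368521 ≡ 3133
1224 = 1024 + 128 + 64 + 8, so 3173^1224 ≡ 3133·410·1932·3464 ≡ 416 (mod 3541)
R · y^e mod p:
1674^2 = 2802276 ≡ 1345
1674^4 ≡ 1345^2 = 1809025 ≡ 3115
1674^8 ≡ 3115^2 = 9703225 ≡ 885
1674^16 ≡ 885^2 = 783225 ≡ 664
1674^32 ≡ 664^2 = 440896 ≡ 1812
1674^64 ≡ 1812^2 = 3283344 ≡ 837
1674^128 ≡ 837^2 = 700569 ≡ 2992
1674^256 ≡ 2992^2 = 8952064 ≡ 416
1674^512 ≡ 416^2 = 173056 ≡ 3088
1674^1024 ≡ 3088^2 = 9535744 ≡ 3372
1674^2048 ≡ 3372^2 = 11370384 ≡ 233
2167 = 2048 + 64 + 32 + 16 + 4 + 2 + 1, so 1674^2167 ≡ 233·837·1812·664·3115·1345·1674 ≡ 3009 (mod 3541)
2635·3009 = 7928715 ≡ 416 (mod 3541)
416 ≡ 416 (mod 3541); signature holds.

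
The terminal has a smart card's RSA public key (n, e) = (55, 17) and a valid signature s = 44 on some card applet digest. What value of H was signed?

Squares mod 55: s^1≡44, s^2≡11, s^4≡11, s^8≡11, s^16≡11
17 = 16 + 1, so s^17 ≡ 11·44 ≡ 44 (mod 55)

44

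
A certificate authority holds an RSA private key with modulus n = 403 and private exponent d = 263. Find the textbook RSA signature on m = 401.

m^263 mod 403 = 240

240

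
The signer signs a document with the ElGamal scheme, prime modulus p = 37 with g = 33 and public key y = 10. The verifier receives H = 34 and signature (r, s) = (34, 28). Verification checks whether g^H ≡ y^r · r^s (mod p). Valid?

Left side g^H mod p:
33^34 mod 37 = 7
Right side y^r · r^s mod p:
10^34 mod 37 = 10
34^28 mod 37 = 34
10·34 = 340 ≡ 7 (mod 37)
7 ≡ 7 (mod 37), so the signature is genuine.

yes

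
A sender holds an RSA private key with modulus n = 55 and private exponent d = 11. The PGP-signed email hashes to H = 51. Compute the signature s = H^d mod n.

H^2 ≡ 51^2 = 2601 ≡ 16
H^4 ≡ 16^2 = 256 ≡ 36
H^8 ≡ 36^2 = 1296 ≡ 31
11 = 8 + 2 + 1, so H^11 ≡ 31·16·51 ≡ 51 (mod 55)

51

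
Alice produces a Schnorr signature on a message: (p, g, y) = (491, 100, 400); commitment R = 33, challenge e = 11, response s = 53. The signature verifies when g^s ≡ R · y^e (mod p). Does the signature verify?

verifies

g^s mod p:
Squares mod 491: 100^1≡100, 100^2≡180, 100^4≡485, 100^8≡36, 100^16≡314, 100^32≡396
53 = 32 + 16 + 4 + 1, so 100^53 ≡ 396·314·485·100 ≡ 68 (mod 491)
R · y^e mod p:
Squares mod 491: 400^1≡400, 400^2≡425, 400^4≡428, 400^8≡41
11 = 8 + 2 + 1, so 400^11 ≡ 41·425·400 ≡ 255 (mod 491)
33·255 = 8415 ≡ 68 (mod 491)
68 ≡ 68 (mod 491); signature holds.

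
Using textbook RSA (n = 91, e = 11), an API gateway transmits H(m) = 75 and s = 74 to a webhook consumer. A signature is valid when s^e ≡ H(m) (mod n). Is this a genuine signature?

forged

s^2 ≡ 74^2 = 5476 ≡ 16
s^4 ≡ 16^2 = 256 ≡ 74
s^8 ≡ 74^2 = 5476 ≡ 16
11 = 8 + 2 + 1, so s^11 ≡ 16·16·74 ≡ 16 (mod 91)
16 ≠ 75, so verification fails.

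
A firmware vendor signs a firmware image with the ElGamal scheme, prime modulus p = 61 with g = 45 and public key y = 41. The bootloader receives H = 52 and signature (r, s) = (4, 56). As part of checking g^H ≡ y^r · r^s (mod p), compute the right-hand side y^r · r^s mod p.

41^2 = 1681 ≡ 34
41^4 ≡ 34^2 = 1156 ≡ 58
4^2 = 16
4^4 ≡ 16^2 = 256 ≡ 12
4^8 ≡ 12^2 = 144 ≡ 22
4^16 ≡ 22^2 = 484 ≡ 57
4^32 ≡ 57^2 = 3249 ≡ 16
56 = 32 + 16 + 8, so 4^56 ≡ 16·57·22 ≡ 56 (mod 61)
y^r · r^s ≡ 58·56 = 3248 ≡ 15 (mod 61)

15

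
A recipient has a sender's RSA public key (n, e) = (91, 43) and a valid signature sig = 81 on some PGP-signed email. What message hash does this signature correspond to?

sig^2 ≡ 81^2 = 6561 ≡ 9
sig^4 ≡ 9^2 = 81
sig^8 ≡ 81^2 = 6561 ≡ 9
sig^16 ≡ 9^2 = 81
sig^32 ≡ 81^2 = 6561 ≡ 9
43 = 32 + 8 + 2 + 1, so sig^43 ≡ 9·9·9·81 ≡ 81 (mod 91)

81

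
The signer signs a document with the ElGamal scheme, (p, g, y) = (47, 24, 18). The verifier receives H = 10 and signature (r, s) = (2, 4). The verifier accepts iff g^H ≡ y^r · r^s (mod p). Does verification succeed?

Left side g^H mod p:
24^2 = 576 ≡ 12
24^4 ≡ 12^2 = 144 ≡ 3
24^8 ≡ 3^2 = 9
10 = 8 + 2, so 24^10 ≡ 9·12 ≡ 14 (mod 47)
Right side y^r · r^s mod p:
18^2 = 324 ≡ 42
2^2 = 4
2^4 ≡ 4^2 = 16
42·16 = 672 ≡ 14 (mod 47)
14 ≡ 14 (mod 47), so the signature is genuine.

passes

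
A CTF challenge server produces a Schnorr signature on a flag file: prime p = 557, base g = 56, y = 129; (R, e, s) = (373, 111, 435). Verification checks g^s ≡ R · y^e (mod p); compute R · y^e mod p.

129^2 = 16641 ≡ 488
129^4 ≡ 488^2 = 238144 ≡ 305
129^8 ≡ 305^2 = 93025 ≡ 6
129^16 ≡ 6^2 = 36
129^32 ≡ 36^2 = 1296 ≡ 182
129^64 ≡ 182^2 = 33124 ≡ 261
111 = 64 + 32 + 8 + 4 + 2 + 1, so 129^111 ≡ 261·182·6·305·488·129 ≡ 549 (mod 557)
R · y^e ≡ 373·549 = 204777 ≡ 358 (mod 557)

358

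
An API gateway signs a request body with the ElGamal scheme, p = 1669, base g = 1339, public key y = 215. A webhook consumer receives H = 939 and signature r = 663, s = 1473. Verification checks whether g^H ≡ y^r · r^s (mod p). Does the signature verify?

verifies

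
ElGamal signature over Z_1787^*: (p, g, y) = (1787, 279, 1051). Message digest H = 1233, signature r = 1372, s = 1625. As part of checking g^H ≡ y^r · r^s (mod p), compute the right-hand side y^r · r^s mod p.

1051^1372 mod 1787 = 300
1372^1625 mod 1787 = 1119
y^r · r^s ≡ 300·1119 = 335700 ≡ 1531 (mod 1787)

1531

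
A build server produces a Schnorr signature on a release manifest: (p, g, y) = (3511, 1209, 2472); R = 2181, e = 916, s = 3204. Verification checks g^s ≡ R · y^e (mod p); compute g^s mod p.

1076

1209^2 = 1461681 ≡ 1105
1209^4 ≡ 1105^2 = 1221025 ≡ 2708
1209^8 ≡ 2708^2 = 7333264 ≡ 2296
1209^16 ≡ 2296^2 = 5271616 ≡ 1605
1209^32 ≡ 1605^2 = 2576025 ≡ 2462
1209^64 ≡ 2462^2 = 6061444 ≡ 1458
1209^128 ≡ 1458^2 = 2125764 ≡ 1609
1209^256 ≡ 1609^2 = 2588881 ≡ 1274
1209^512 ≡ 1274^2 = 1623076 ≡ 994
1209^1024 ≡ 994^2 = 988036 ≡ 1445
1209^2048 ≡ 1445^2 = 2088025 ≡ 2491
3204 = 2048 + 1024 + 128 + 4, so 1209^3204 ≡ 2491·1445·1609·2708 ≡ 1076 (mod 3511)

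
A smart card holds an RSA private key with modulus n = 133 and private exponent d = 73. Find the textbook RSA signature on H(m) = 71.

71

Squares mod 133: (H(m))^1≡71, (H(m))^2≡120, (H(m))^4≡36, (H(m))^8≡99, (H(m))^16≡92, (H(m))^32≡85, (H(m))^64≡43
73 = 64 + 8 + 1, so (H(m))^73 ≡ 43·99·71 ≡ 71 (mod 133)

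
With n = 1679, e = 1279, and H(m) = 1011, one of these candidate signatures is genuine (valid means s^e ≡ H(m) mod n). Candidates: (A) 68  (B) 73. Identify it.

Candidate A: 68^2 = 4624 ≡ 1266; 68^4 ≡ 1266^2 = 1602756 ≡ 990; 68^8 ≡ 990^2 = 980100 ≡ 1243; 68^16 ≡ 1243^2 = 1545049 ≡ 369; 68^32 ≡ 369^2 = 136161 ≡ 162; 68^64 ≡ 162^2 = 26244 ≡ 1059; 68^128 ≡ 1059^2 = 1121481 ≡ 1588; 68^256 ≡ 1588^2 = 2521744 ≡ 1565; 68^512 ≡ 1565^2 = 2449225 ≡ 1243; 68^1024 ≡ 1243^2 = 1545049 ≡ 369; 1279 = 1024 + 128 + 64 + 32 + 16 + 8 + 4 + 2 + 1, so 68^1279 ≡ 369·1588·1059·162·369·1243·990·1266·68 ≡ 1011 (mod 1679)
  → matches H(m) = 1011
Candidate B: 73^2 = 5329 ≡ 292; 73^4 ≡ 292^2 = 85264 ≡ 1314; 73^8 ≡ 1314^2 = 1726596 ≡ 584; 73^16 ≡ 584^2 = 341056 ≡ 219; 73^32 ≡ 219^2 = 47961 ≡ 949; 73^64 ≡ 949^2 = 900601 ≡ 657; 73^128 ≡ 657^2 = 431649 ≡ 146; 73^256 ≡ 146^2 = 21316 ≡ 1168; 73^512 ≡ 1168^2 = 1364224 ≡ 876; 73^1024 ≡ 876^2 = 767376 ≡ 73; 1279 = 1024 + 128 + 64 + 32 + 16 + 8 + 4 + 2 + 1, so 73^1279 ≡ 73·146·657·949·219·584·1314·292·73 ≡ 1168 (mod 1679)

A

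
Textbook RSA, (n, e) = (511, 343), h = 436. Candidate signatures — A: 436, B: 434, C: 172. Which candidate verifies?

A

Candidate A: Squares mod 511: 436^1≡436, 436^2≡4, 436^4≡16, 436^8≡256, 436^16≡128, 436^32≡32, 436^64≡2, 436^128≡4, 436^256≡16; 343 = 256 + 64 + 16 + 4 + 2 + 1, so 436^343 ≡ 16·2·128·16·4·436 ≡ 436 (mod 511)
  → matches h = 436
Candidate B: Squares mod 511: 434^1≡434, 434^2≡308, 434^4≡329, 434^8≡420, 434^16≡105, 434^32≡294, 434^64≡77, 434^128≡308, 434^256≡329; 343 = 256 + 64 + 16 + 4 + 2 + 1, so 434^343 ≡ 329·77·105·329·308·434 ≡ 434 (mod 511)
Candidate C: Squares mod 511: 172^1≡172, 172^2≡457, 172^4≡361, 172^8≡16, 172^16≡256, 172^32≡128, 172^64≡32, 172^128≡2, 172^256≡4; 343 = 256 + 64 + 16 + 4 + 2 + 1, so 172^343 ≡ 4·32·256·361·457·172 ≡ 410 (mod 511)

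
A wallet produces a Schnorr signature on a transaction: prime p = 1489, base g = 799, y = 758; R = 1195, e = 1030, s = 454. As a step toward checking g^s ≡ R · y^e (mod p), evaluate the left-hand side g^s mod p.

1087

Squares mod 1489: 799^1≡799, 799^2≡1109, 799^4≡1456, 799^8≡1089, 799^16≡677, 799^32≡1206, 799^64≡1172, 799^128≡726, 799^256≡1459
454 = 256 + 128 + 64 + 4 + 2, so 799^454 ≡ 1459·726·1172·1456·1109 ≡ 1087 (mod 1489)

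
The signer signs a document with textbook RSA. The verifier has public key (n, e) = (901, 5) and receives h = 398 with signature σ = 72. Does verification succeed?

fails

σ^5 mod 901 = 310
310 ≠ 398, so verification fails.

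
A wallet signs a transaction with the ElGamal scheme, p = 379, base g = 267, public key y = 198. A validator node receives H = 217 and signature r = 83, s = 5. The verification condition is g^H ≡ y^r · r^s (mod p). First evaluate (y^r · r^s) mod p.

84

198^83 mod 379 = 306
83^5 mod 379 = 30
y^r · r^s ≡ 306·30 = 9180 ≡ 84 (mod 379)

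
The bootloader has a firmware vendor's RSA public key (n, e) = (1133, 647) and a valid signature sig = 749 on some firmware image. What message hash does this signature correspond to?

Squares mod 1133: sig^1≡749, sig^2≡166, sig^4≡364, sig^8≡1068, sig^16≡826, sig^32≡210, sig^64≡1046, sig^128≡771, sig^256≡749, sig^512≡166
647 = 512 + 128 + 4 + 2 + 1, so sig^647 ≡ 166·771·364·166·749 ≡ 155 (mod 1133)

155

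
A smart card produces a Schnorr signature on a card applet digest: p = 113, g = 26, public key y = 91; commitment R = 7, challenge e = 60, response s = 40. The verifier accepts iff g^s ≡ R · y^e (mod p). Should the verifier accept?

g^s mod p:
Squares mod 113: 26^1≡26, 26^2≡111, 26^4≡4, 26^8≡16, 26^16≡30, 26^32≡109
40 = 32 + 8, so 26^40 ≡ 109·16 ≡ 49 (mod 113)
R · y^e mod p:
Squares mod 113: 91^1≡91, 91^2≡32, 91^4≡7, 91^8≡49, 91^16≡28, 91^32≡106
60 = 32 + 16 + 8 + 4, so 91^60 ≡ 106·28·49·7 ≡ 7 (mod 113)
7·7 = 49 ≡ 49 (mod 113)
49 ≡ 49 (mod 113); signature holds.

accept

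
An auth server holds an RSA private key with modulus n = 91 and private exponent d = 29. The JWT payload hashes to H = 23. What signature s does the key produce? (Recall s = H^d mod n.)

H^2 ≡ 23^2 = 529 ≡ 74
H^4 ≡ 74^2 = 5476 ≡ 16
H^8 ≡ 16^2 = 256 ≡ 74
H^16 ≡ 74^2 = 5476 ≡ 16
29 = 16 + 8 + 4 + 1, so H^29 ≡ 16·74·16·23 ≡ 4 (mod 91)

4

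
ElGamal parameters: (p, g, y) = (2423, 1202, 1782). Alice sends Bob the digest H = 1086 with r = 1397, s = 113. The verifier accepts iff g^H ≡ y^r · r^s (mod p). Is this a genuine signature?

Left side g^H mod p:
Squares mod 2423: 1202^1≡1202, 1202^2≡696, 1202^4≡2239, 1202^8≡2357, 1202^16≡1933, 1202^32≡223, 1202^64≡1269, 1202^128≡1489, 1202^256≡76, 1202^512≡930, 1202^1024≡2312
1086 = 1024 + 32 + 16 + 8 + 4 + 2, so 1202^1086 ≡ 2312·223·1933·2357·2239·696 ≡ 1124 (mod 2423)
Right side y^r · r^s mod p:
Squares mod 2423: 1782^1≡1782, 1782^2≡1394, 1782^4≡2413, 1782^8≡100, 1782^16≡308, 1782^32≡367, 1782^64≡1424, 1782^128≡2148, 1782^256≡512, 1782^512≡460, 1782^1024≡799
1397 = 1024 + 256 + 64 + 32 + 16 + 4 + 1, so 1782^1397 ≡ 799·512·1424·367·308·2413·1782 ≡ 2308 (mod 2423)
Squares mod 2423: 1397^1≡1397, 1397^2≡1094, 1397^4≡2297, 1397^8≡1338, 1397^16≡2070, 1397^32≡1036, 1397^64≡2330
113 = 64 + 32 + 16 + 1, so 1397^113 ≡ 2330·1036·2070·1397 ≡ 1739 (mod 2423)
2308·1739 = 4013612 ≡ 1124 (mod 2423)
1124 ≡ 1124 (mod 2423), so the signature is genuine.

genuine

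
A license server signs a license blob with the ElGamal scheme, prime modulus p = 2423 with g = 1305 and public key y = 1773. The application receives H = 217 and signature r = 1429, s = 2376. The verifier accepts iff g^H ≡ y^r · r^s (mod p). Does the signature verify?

Left side g^H mod p:
1305^2 = 1703025 ≡ 2079
1305^4 ≡ 2079^2 = 4322241 ≡ 2032
1305^8 ≡ 2032^2 = 4129024 ≡ 232
1305^16 ≡ 232^2 = 53824 ≡ 518
1305^32 ≡ 518^2 = 268324 ≡ 1794
1305^64 ≡ 1794^2 = 3218436 ≡ 692
1305^128 ≡ 692^2 = 478864 ≡ 1533
217 = 128 + 64 + 16 + 8 + 1, so 1305^217 ≡ 1533·692·518·232·1305 ≡ 796 (mod 2423)
Right side y^r · r^s mod p:
1773^2 = 3143529 ≡ 898
1773^4 ≡ 898^2 = 806404 ≡ 1968
1773^8 ≡ 1968^2 = 3873024 ≡ 1070
1773^16 ≡ 1070^2 = 1144900 ≡ 1244
1773^32 ≡ 1244^2 = 1547536 ≡ 1662
1773^64 ≡ 1662^2 = 2762244 ≡ 24
1773^128 ≡ 24^2 = 576
1773^256 ≡ 576^2 = 331776 ≡ 2248
1773^512 ≡ 2248^2 = 5053504 ≡ 1549
1773^1024 ≡ 1549^2 = 2399401 ≡ 631
1429 = 1024 + 256 + 128 + 16 + 4 + 1, so 1773^1429 ≡ 631·2248·576·1244·1968·1773 ≡ 2267 (mod 2423)
1429^2 = 2042041 ≡ 1875
1429^4 ≡ 1875^2 = 3515625 ≡ 2275
1429^8 ≡ 2275^2 = 5175625 ≡ 97
1429^16 ≡ 97^2 = 9409 ≡ 2140
1429^32 ≡ 2140^2 = 4579600 ≡ 130
1429^64 ≡ 130^2 = 16900 ≡ 2362
1429^128 ≡ 2362^2 = 5579044 ≡ 1298
1429^256 ≡ 1298^2 = 1684804 ≡ 819
1429^512 ≡ 819^2 = 670761 ≡ 2013
1429^1024 ≡ 2013^2 = 4052169 ≡ 913
1429^2048 ≡ 913^2 = 833569 ≡ 57
2376 = 2048 + 256 + 64 + 8, so 1429^2376 ≡ 57·819·2362·97 ≡ 1112 (mod 2423)
2267·1112 = 2520904 ≡ 984 (mod 2423)
796 ≠ 984, so verification fails.

does not verify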